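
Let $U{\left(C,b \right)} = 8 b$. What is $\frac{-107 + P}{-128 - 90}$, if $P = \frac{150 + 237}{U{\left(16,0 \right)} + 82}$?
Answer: $\frac{8387}{17876} \approx 0.46918$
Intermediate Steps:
$P = \frac{387}{82}$ ($P = \frac{150 + 237}{8 \cdot 0 + 82} = \frac{387}{0 + 82} = \frac{387}{82} \approx 4.7195$)
$\frac{-107 + P}{-128 - 90} = \frac{-107 + \frac{387}{82}}{-128 - 90} = - \frac{8387}{82 \left(-218\right)} = \left(- \frac{8387}{82}\right) \left(- \frac{1}{218}\right) = \frac{8387}{17876}$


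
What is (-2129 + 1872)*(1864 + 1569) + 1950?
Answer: -880331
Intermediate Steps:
(-2129 + 1872)*(1864 + 1569) + 1950 = -257*3433 + 1950 = -882281 + 1950 = -880331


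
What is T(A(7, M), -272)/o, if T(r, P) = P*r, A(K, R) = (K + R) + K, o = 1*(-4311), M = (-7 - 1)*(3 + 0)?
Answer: -2720/4311 ≈ -0.63094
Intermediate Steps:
M = -24 (M = -8*3 = -24)
o = -4311
A(K, R) = R + 2*K
T(A(7, M), -272)/o = -272*(-24 + 2*7)/(-4311) = -272*(-24 + 14)*(-1/4311) = -272*(-10)*(-1/4311) = 2720*(-1/4311) = -2720/4311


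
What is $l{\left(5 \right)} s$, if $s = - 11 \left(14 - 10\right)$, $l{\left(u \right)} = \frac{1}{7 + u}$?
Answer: $- \frac{11}{3} \approx -3.6667$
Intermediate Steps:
$s = -44$ ($s = \left(-11\right) 4 = -44$)
$l{\left(5 \right)} s = \frac{1}{7 + 5} \left(-44\right) = \frac{1}{12} \left(-44\right) = - \frac{11}{3}$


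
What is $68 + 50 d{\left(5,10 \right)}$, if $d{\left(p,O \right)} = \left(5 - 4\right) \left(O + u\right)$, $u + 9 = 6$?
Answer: $418$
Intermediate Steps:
$u = -3$ ($u = -9 + 6 = -3$)
$d{\left(p,O \right)} = -3 + O$ ($d{\left(p,O \right)} = \left(5 - 4\right) \left(O - 3\right) = 1 \left(-3 + O\right) = -3 + O$)
$68 + 50 d{\left(5,10 \right)} = 68 + 50 \left(-3 + 10\right) = 68 + 50 \cdot 7 = 68 + 350 = 418$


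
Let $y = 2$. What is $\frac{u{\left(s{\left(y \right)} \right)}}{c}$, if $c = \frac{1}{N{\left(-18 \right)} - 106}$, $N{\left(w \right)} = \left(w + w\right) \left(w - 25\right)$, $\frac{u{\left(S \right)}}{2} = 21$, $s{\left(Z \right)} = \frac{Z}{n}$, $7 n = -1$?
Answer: $60564$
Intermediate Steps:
$n = - \frac{1}{7}$ ($n = \frac{1}{7} \left(-1\right) = - \frac{1}{7} \approx -0.14286$)
$s{\left(Z \right)} = - 7 Z$ ($s{\left(Z \right)} = \frac{Z}{- \frac{1}{7}} = Z \left(-7\right) = - 7 Z$)
$u{\left(S \right)} = 42$ ($u{\left(S \right)} = 2 \cdot 21 = 42$)
$N{\left(w \right)} = 2 w \left(-25 + w\right)$
$c = \frac{1}{1442}$ ($c = \frac{1}{2 \left(-18\right) \left(-25 - 18\right) - 106} = \frac{1}{2 \left(-18\right) \left(-43\right) - 106} = \frac{1}{1548 - 106} = \frac{1}{1442} \approx 0.00069348$)
$\frac{u{\left(s{\left(y \right)} \right)}}{c} = 42 \frac{1}{\frac{1}{1442}} = 42 \cdot 1442 = 60564$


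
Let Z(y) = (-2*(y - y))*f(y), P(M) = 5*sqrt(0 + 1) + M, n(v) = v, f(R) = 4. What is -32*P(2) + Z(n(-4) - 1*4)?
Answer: -224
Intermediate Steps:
P(M) = 5 + M (P(M) = 5*sqrt(1) + M = 5*1 + M = 5 + M)
Z(y) = 0 (Z(y) = -2*(y - y)*4 = -2*0*4 = 0*4 = 0)
-32*P(2) + Z(n(-4) - 1*4) = -32*(5 + 2) + 0 = -32*7 + 0 = -224 + 0 = -224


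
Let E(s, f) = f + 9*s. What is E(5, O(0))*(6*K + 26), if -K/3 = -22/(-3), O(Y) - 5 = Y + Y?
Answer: -5300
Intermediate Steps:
O(Y) = 5 + 2*Y (O(Y) = 5 + (Y + Y) = 5 + 2*Y)
K = -22 (K = -(-66)/(-3) = -(-66)*(-1)/3 = -3*22/3 = -22)
E(5, O(0))*(6*K + 26) = ((5 + 2*0) + 9*5)*(6*(-22) + 26) = ((5 + 0) + 45)*(-132 + 26) = (5 + 45)*(-106) = 50*(-106) = -5300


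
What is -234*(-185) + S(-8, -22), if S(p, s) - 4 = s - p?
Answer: 43280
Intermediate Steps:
S(p, s) = 4 + s - p (S(p, s) = 4 + (s - p) = 4 + s - p)
-234*(-185) + S(-8, -22) = -234*(-185) + (4 - 22 - 1*(-8)) = 43290 + (4 - 22 + 8) = 43290 - 10 = 43280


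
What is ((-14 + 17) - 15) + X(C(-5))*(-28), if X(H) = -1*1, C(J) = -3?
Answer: 16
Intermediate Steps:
X(H) = -1
((-14 + 17) - 15) + X(C(-5))*(-28) = ((-14 + 17) - 15) - 1*(-28) = (3 - 15) + 28 = -12 + 28 = 16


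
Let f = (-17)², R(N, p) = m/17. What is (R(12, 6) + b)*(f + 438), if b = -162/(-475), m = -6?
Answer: -69792/8075 ≈ -8.6430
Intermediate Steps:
R(N, p) = -6/17
f = 289
b = 162/475 (b = -162*(-1/475) = 162/475 ≈ 0.34105)
(R(12, 6) + b)*(f + 438) = (-6/17 + 162/475)*(289 + 438) = -96/8075*727 = -69792/8075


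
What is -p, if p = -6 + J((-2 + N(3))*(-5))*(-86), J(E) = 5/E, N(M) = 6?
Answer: -31/2 ≈ -15.500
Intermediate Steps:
p = 31/2 (p = -6 + (5/(((-2 + 6)*(-5))))*(-86) = -6 + (5/((4*(-5))))*(-86) = -6 + (5/(-20))*(-86) = -6 + (5*(-1/20))*(-86) = -6 - 1/4*(-86) = -6 + 43/2 = 31/2 ≈ 15.500)
-p = -1*31/2 = -31/2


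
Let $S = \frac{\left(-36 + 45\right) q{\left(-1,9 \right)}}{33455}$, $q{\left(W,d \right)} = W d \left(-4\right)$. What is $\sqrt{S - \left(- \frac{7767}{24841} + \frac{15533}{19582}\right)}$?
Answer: $\frac{i \sqrt{124703940291543809433874970}}{16273731836210} \approx 0.6862 i$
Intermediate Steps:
$q{\left(W,d \right)} = - 4 W d$
$S = \frac{324}{33455}$ ($S = \frac{\left(-36 + 45\right) \left(\left(-4\right) \left(-1\right) 9\right)}{33455} = 9 \cdot 36 \cdot \frac{1}{33455} = 324 \cdot \frac{1}{33455} = \frac{324}{33455} \approx 0.0096847$)
$\sqrt{S - \left(- \frac{7767}{24841} + \frac{15533}{19582}\right)} = \sqrt{\frac{324}{33455} - \left(- \frac{7767}{24841} + \frac{15533}{19582}\right)} = \sqrt{\frac{324}{33455} - \frac{233761859}{486436462}} = \sqrt{- \frac{7662897579157}{16273731836210}} = \frac{i \sqrt{124703940291543809433874970}}{16273731836210}$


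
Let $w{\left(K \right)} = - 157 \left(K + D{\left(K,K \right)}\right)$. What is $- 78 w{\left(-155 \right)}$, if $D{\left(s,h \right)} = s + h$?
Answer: $-5694390$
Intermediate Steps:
$D{\left(s,h \right)} = h + s$
$w{\left(K \right)} = - 471 K$ ($w{\left(K \right)} = - 157 \left(K + \left(K + K\right)\right) = - 157 \left(K + 2 K\right) = - 157 \cdot 3 K = - 471 K$)
$- 78 w{\left(-155 \right)} = - 78 \left(\left(-471\right) \left(-155\right)\right) = \left(-78\right) 73005 = -5694390$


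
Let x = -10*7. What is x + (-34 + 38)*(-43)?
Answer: -242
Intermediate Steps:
x = -70
x + (-34 + 38)*(-43) = -70 + (-34 + 38)*(-43) = -70 + 4*(-43) = -70 - 172 = -242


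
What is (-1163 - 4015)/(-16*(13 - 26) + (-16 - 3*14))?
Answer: -863/25 ≈ -34.520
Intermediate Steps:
(-1163 - 4015)/(-16*(13 - 26) + (-16 - 3*14)) = -5178/(-16*(-13) + (-16 - 42)) = -5178/(208 - 58) = -5178/150 = -5178*1/150 = -863/25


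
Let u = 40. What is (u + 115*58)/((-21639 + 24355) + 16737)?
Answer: 6710/19453 ≈ 0.34493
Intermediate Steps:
(u + 115*58)/((-21639 + 24355) + 16737) = (40 + 115*58)/((-21639 + 24355) + 16737) = (40 + 6670)/(2716 + 16737) = 6710/19453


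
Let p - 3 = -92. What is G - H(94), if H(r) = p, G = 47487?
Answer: 47576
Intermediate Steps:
p = -89 (p = 3 - 92 = -89)
H(r) = -89
G - H(94) = 47487 - 1*(-89) = 47487 + 89 = 47576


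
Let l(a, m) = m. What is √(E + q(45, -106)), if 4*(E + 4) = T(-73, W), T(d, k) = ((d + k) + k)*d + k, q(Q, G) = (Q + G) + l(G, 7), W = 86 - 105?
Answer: √1963 ≈ 44.306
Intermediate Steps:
W = -19
q(Q, G) = 7 + G + Q (q(Q, G) = (Q + G) + 7 = (G + Q) + 7 = 7 + G + Q)
T(d, k) = k + d*(d + 2*k) (T(d, k) = (d + 2*k)*d + k = d*(d + 2*k) + k = k + d*(d + 2*k))
E = 2017 (E = -4 + (-19 + (-73)² + 2*(-73)*(-19))/4 = -4 + (-19 + 5329 + 2774)/4 = -4 + (¼)*8084 = -4 + 2021 = 2017)
√(E + q(45, -106)) = √(2017 + (7 - 106 + 45)) = √(2017 - 54) = √1963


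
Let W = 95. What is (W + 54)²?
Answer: 22201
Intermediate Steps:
(W + 54)² = (95 + 54)² = 149² = 22201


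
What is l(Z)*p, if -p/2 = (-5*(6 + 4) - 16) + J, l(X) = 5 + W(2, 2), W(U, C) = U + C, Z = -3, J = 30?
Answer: 648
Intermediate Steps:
W(U, C) = C + U
l(X) = 9 (l(X) = 5 + (2 + 2) = 5 + 4 = 9)
p = 72 (p = -2*((-5*(6 + 4) - 16) + 30) = -2*((-5*10 - 16) + 30) = -2*((-50 - 16) + 30) = -2*(-66 + 30) = -2*(-36) = 72)
l(Z)*p = 9*72 = 648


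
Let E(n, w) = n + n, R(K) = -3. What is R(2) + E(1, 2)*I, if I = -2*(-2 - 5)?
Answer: 25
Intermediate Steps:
E(n, w) = 2*n
I = 14 (I = -2*(-7) = 14)
R(2) + E(1, 2)*I = -3 + (2*1)*14 = -3 + 2*14 = -3 + 28 = 25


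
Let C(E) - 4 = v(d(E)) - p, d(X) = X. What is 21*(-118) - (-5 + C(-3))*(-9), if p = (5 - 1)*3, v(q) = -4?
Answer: -2631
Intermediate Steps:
p = 12 (p = 4*3 = 12)
C(E) = -12 (C(E) = 4 + (-4 - 1*12) = 4 + (-4 - 12) = 4 - 16 = -12)
21*(-118) - (-5 + C(-3))*(-9) = 21*(-118) - (-5 - 12)*(-9) = -2478 - (-17)*(-9) = -2478 - 1*153 = -2478 - 153 = -2631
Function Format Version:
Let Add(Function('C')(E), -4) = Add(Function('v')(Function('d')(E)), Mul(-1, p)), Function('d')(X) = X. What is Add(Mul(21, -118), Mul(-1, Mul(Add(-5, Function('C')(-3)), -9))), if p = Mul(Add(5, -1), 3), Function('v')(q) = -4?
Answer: -2631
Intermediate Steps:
p = 12 (p = Mul(4, 3) = 12)
Function('C')(E) = -12 (Function('C')(E) = Add(4, Add(-4, Mul(-1, 12))) = Add(4, Add(-4, -12)) = Add(4, -16) = -12)
Add(Mul(21, -118), Mul(-1, Mul(Add(-5, Function('C')(-3)), -9))) = Add(Mul(21, -118), Mul(-1, Mul(Add(-5, -12), -9))) = Add(-2478, Mul(-1, Mul(-17, -9))) = Add(-2478, Mul(-1, 153)) = Add(-2478, -153) = -2631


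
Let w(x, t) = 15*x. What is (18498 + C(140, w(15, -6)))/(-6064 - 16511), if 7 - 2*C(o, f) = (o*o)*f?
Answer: 4372997/45150 ≈ 96.855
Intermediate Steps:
C(o, f) = 7/2 - f*o²/2 (C(o, f) = 7/2 - o*o*f/2 = 7/2 - o²*f/2 = 7/2 - f*o²/2)
(18498 + C(140, w(15, -6)))/(-6064 - 16511) = (18498 + (7/2 - ½*15*15*140²))/(-6064 - 16511) = (18498 + (7/2 - ½*225*19600))/(-22575) = (18498 + (7/2 - 2205000))*(-1/22575) = (18498 - 4409993/2)*(-1/22575) = -4372997/2*(-1/22575) = 4372997/45150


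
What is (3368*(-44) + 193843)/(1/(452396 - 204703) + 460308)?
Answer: 11307433143/114015069445 ≈ 0.099175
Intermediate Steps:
(3368*(-44) + 193843)/(1/(452396 - 204703) + 460308) = (-148192 + 193843)/(1/247693 + 460308) = 45651/(1/247693 + 460308) = 45651/(114015069445/247693) = 45651*(247693/114015069445) = 11307433143/114015069445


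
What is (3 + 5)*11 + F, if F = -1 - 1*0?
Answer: 87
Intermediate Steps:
F = -1 (F = -1 + 0 = -1)
(3 + 5)*11 + F = (3 + 5)*11 - 1 = 8*11 - 1 = 88 - 1 = 87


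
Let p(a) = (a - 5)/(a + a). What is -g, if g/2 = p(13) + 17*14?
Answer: -6196/13 ≈ -476.62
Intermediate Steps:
p(a) = (-5 + a)/(2*a) (p(a) = (-5 + a)/((2*a)) = (-5 + a)*(1/(2*a)) = (-5 + a)/(2*a))
g = 6196/13 (g = 2*((½)*(-5 + 13)/13 + 17*14) = 2*((½)*(1/13)*8 + 238) = 2*(4/13 + 238) = 2*(3098/13) = 6196/13 ≈ 476.62)
-g = -1*6196/13 = -6196/13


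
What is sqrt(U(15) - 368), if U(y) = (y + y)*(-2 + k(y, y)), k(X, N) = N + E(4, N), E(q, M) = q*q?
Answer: sqrt(502) ≈ 22.405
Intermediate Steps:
E(q, M) = q**2
k(X, N) = 16 + N (k(X, N) = N + 4**2 = N + 16 = 16 + N)
U(y) = 2*y*(14 + y) (U(y) = (y + y)*(-2 + (16 + y)) = (2*y)*(14 + y) = 2*y*(14 + y))
sqrt(U(15) - 368) = sqrt(2*15*(14 + 15) - 368) = sqrt(2*15*29 - 368) = sqrt(870 - 368) = sqrt(502)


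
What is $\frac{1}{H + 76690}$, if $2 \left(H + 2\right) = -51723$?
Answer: $\frac{2}{101653} \approx 1.9675 \cdot 10^{-5}$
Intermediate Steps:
$H = - \frac{51727}{2}$ ($H = -2 + \frac{1}{2} \left(-51723\right) = -2 - \frac{51723}{2} = - \frac{51727}{2} \approx -25864.0$)
$\frac{1}{H + 76690} = \frac{1}{- \frac{51727}{2} + 76690} = \frac{1}{\frac{101653}{2}} = \frac{2}{101653}$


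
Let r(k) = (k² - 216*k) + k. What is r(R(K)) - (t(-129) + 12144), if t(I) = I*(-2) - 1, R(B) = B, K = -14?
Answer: -9195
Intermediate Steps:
t(I) = -1 - 2*I (t(I) = -2*I - 1 = -1 - 2*I)
r(k) = k² - 215*k
r(R(K)) - (t(-129) + 12144) = -14*(-215 - 14) - ((-1 - 2*(-129)) + 12144) = -14*(-229) - ((-1 + 258) + 12144) = 3206 - (257 + 12144) = 3206 - 1*12401 = 3206 - 12401 = -9195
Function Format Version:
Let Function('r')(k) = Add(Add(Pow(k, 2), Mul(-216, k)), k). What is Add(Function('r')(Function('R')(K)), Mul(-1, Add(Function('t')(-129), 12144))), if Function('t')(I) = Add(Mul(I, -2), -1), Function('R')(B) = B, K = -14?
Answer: -9195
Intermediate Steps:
Function('t')(I) = Add(-1, Mul(-2, I)) (Function('t')(I) = Add(Mul(-2, I), -1) = Add(-1, Mul(-2, I)))
Function('r')(k) = Add(Pow(k, 2), Mul(-215, k))
Add(Function('r')(Function('R')(K)), Mul(-1, Add(Function('t')(-129), 12144))) = Add(Mul(-14, Add(-215, -14)), Mul(-1, Add(Add(-1, Mul(-2, -129)), 12144))) = Add(Mul(-14, -229), Mul(-1, Add(Add(-1, 258), 12144))) = Add(3206, Mul(-1, Add(257, 12144))) = Add(3206, Mul(-1, 12401)) = Add(3206, -12401) = -9195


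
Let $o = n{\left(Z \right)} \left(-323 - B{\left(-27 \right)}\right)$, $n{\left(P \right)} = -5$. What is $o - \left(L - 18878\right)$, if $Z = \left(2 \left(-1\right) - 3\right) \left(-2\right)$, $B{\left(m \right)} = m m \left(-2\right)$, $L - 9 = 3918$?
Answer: $9276$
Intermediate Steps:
$L = 3927$ ($L = 9 + 3918 = 3927$)
$B{\left(m \right)} = - 2 m^{2}$ ($B{\left(m \right)} = m^{2} \left(-2\right) = - 2 m^{2}$)
$Z = 10$ ($Z = \left(-2 - 3\right) \left(-2\right) = \left(-5\right) \left(-2\right) = 10$)
$o = -5675$ ($o = - 5 \left(-323 - - 2 \left(-27\right)^{2}\right) = - 5 \left(-323 - \left(-2\right) 729\right) = - 5 \left(-323 - -1458\right) = - 5 \left(-323 + 1458\right) = \left(-5\right) 1135 = -5675$)
$o - \left(L - 18878\right) = -5675 - \left(3927 - 18878\right) = -5675 - -14951 = -5675 + 14951 = 9276$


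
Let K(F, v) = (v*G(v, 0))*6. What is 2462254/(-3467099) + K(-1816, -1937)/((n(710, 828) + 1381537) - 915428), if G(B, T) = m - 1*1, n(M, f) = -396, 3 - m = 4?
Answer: -1066114447946/1614673076587 ≈ -0.66027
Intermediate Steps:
m = -1 (m = 3 - 1*4 = 3 - 4 = -1)
G(B, T) = -2 (G(B, T) = -1 - 1*1 = -1 - 1 = -2)
K(F, v) = -12*v (K(F, v) = (v*(-2))*6 = -2*v*6 = -12*v)
2462254/(-3467099) + K(-1816, -1937)/((n(710, 828) + 1381537) - 915428) = 2462254/(-3467099) + (-12*(-1937))/((-396 + 1381537) - 915428) = 2462254*(-1/3467099) + 23244/(1381141 - 915428) = -2462254/3467099 + 23244/465713 = -1066114447946/1614673076587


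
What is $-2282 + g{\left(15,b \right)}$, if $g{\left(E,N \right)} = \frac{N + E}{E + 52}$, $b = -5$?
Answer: $- \frac{152884}{67} \approx -2281.9$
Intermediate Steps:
$g{\left(E,N \right)} = \frac{E + N}{52 + E}$
$-2282 + g{\left(15,b \right)} = -2282 + \frac{15 - 5}{52 + 15} = -2282 + \frac{1}{67} \cdot 10 = -2282 + \frac{10}{67} = - \frac{152884}{67}$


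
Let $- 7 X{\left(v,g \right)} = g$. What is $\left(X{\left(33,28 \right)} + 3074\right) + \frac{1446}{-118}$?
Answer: $\frac{180407}{59} \approx 3057.7$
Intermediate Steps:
$X{\left(v,g \right)} = - \frac{g}{7}$
$\left(X{\left(33,28 \right)} + 3074\right) + \frac{1446}{-118} = \left(\left(- \frac{1}{7}\right) 28 + 3074\right) + \frac{1446}{-118} = \left(-4 + 3074\right) + 1446 \left(- \frac{1}{118}\right) = 3070 - \frac{723}{59} = \frac{180407}{59}$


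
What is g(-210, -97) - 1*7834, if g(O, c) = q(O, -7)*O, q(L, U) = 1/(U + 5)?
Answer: -7729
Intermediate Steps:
q(L, U) = 1/(5 + U)
g(O, c) = -O/2 (g(O, c) = O/(5 - 7) = O/(-2) = -O/2)
g(-210, -97) - 1*7834 = -½*(-210) - 1*7834 = 105 - 7834 = -7729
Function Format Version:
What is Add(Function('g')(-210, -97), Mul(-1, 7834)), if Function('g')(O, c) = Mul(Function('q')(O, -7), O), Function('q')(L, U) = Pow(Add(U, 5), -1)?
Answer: -7729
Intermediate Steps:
Function('q')(L, U) = Pow(Add(5, U), -1)
Function('g')(O, c) = Mul(Rational(-1, 2), O) (Function('g')(O, c) = Mul(Pow(Add(5, -7), -1), O) = Mul(Pow(-2, -1), O) = Mul(Rational(-1, 2), O))
Add(Function('g')(-210, -97), Mul(-1, 7834)) = Add(Mul(Rational(-1, 2), -210), Mul(-1, 7834)) = Add(105, -7834) = -7729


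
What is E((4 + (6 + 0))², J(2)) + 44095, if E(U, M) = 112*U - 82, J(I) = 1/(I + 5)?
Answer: 55213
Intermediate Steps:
J(I) = 1/(5 + I)
E(U, M) = -82 + 112*U
E((4 + (6 + 0))², J(2)) + 44095 = (-82 + 112*(4 + (6 + 0))²) + 44095 = (-82 + 112*(4 + 6)²) + 44095 = (-82 + 112*10²) + 44095 = (-82 + 112*100) + 44095 = (-82 + 11200) + 44095 = 11118 + 44095 = 55213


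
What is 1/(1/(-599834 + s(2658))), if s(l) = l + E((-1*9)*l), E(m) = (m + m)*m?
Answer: 1143926992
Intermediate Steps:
E(m) = 2*m² (E(m) = (2*m)*m = 2*m²)
s(l) = l + 162*l² (s(l) = l + 2*((-1*9)*l)² = l + 2*(-9*l)² = l + 2*(81*l²) = l + 162*l²)
1/(1/(-599834 + s(2658))) = 1/(1/(-599834 + 2658*(1 + 162*2658))) = 1/(1/(-599834 + 2658*(1 + 430596))) = 1/(1/(-599834 + 2658*430597)) = 1/(1/(-599834 + 1144526826)) = 1/(1/1143926992) = 1143926992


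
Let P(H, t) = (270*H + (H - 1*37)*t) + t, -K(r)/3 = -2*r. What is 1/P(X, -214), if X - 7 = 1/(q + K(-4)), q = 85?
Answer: 61/493912 ≈ 0.00012350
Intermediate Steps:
K(r) = 6*r (K(r) = -(-6)*r = 6*r)
X = 428/61 (X = 7 + 1/(85 + 6*(-4)) = 7 + 1/(85 - 24) = 7 + 1/61 = 428/61 ≈ 7.0164)
P(H, t) = t + 270*H + t*(-37 + H) (P(H, t) = (270*H + (H - 37)*t) + t = (270*H + (-37 + H)*t) + t = (270*H + t*(-37 + H)) + t = t + 270*H + t*(-37 + H))
1/P(X, -214) = 1/(-36*(-214) + 270*(428/61) + (428/61)*(-214)) = 1/(7704 + 115560/61 - 91592/61) = 1/(493912/61) = 61/493912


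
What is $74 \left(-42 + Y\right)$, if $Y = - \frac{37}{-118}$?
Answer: $- \frac{182003}{59} \approx -3084.8$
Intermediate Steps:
$Y = \frac{37}{118}$ ($Y = \left(-37\right) \left(- \frac{1}{118}\right) = \frac{37}{118} \approx 0.31356$)
$74 \left(-42 + Y\right) = 74 \left(-42 + \frac{37}{118}\right) = 74 \left(- \frac{4919}{118}\right) = - \frac{182003}{59}$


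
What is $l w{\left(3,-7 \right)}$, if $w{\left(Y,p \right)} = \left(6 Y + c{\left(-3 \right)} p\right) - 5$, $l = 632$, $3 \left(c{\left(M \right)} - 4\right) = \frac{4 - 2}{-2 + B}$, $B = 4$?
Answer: $- \frac{32864}{3} \approx -10955.0$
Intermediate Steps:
$c{\left(M \right)} = \frac{13}{3}$ ($c{\left(M \right)} = 4 + \frac{\left(4 - 2\right) \frac{1}{-2 + 4}}{3} = 4 + \frac{2 \cdot \frac{1}{2}}{3} = 4 + \frac{1}{3} \cdot 1 = 4 + \frac{1}{3} = \frac{13}{3}$)
$w{\left(Y,p \right)} = -5 + 6 Y + \frac{13 p}{3}$ ($w{\left(Y,p \right)} = \left(6 Y + \frac{13 p}{3}\right) - 5 = -5 + 6 Y + \frac{13 p}{3}$)
$l w{\left(3,-7 \right)} = 632 \left(-5 + 6 \cdot 3 + \frac{13}{3} \left(-7\right)\right) = 632 \left(-5 + 18 - \frac{91}{3}\right) = 632 \left(- \frac{52}{3}\right) = - \frac{32864}{3}$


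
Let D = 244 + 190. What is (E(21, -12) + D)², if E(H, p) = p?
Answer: 178084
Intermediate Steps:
D = 434
(E(21, -12) + D)² = (-12 + 434)² = 422² = 178084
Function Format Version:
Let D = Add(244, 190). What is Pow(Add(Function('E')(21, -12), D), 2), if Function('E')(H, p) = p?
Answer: 178084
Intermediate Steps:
D = 434
Pow(Add(Function('E')(21, -12), D), 2) = Pow(Add(-12, 434), 2) = Pow(422, 2) = 178084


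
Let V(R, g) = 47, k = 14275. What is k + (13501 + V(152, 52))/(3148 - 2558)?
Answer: 4217899/295 ≈ 14298.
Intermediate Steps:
k + (13501 + V(152, 52))/(3148 - 2558) = 14275 + (13501 + 47)/(3148 - 2558) = 14275 + 13548/590 = 14275 + 13548*(1/590) = 14275 + 6774/295 = 4217899/295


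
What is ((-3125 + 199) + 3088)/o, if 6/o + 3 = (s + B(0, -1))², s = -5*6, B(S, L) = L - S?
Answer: 25866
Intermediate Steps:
s = -30
o = 3/479 (o = 6/(-3 + (-30 + (-1 - 1*0))²) = 6/(-3 + (-30 + (-1 + 0))²) = 6/(-3 + (-30 - 1)²) = 6/(-3 + (-31)²) = 6/(-3 + 961) = 6/958 = 6*(1/958) = 3/479 ≈ 0.0062630)
((-3125 + 199) + 3088)/o = ((-3125 + 199) + 3088)/(3/479) = (-2926 + 3088)*(479/3) = 162*(479/3) = 25866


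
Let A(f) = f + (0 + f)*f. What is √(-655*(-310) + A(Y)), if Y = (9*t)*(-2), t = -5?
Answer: 2*√52810 ≈ 459.61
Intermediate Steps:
Y = 90 (Y = (9*(-5))*(-2) = -45*(-2) = 90)
A(f) = f + f² (A(f) = f + f*f = f + f²)
√(-655*(-310) + A(Y)) = √(-655*(-310) + 90*(1 + 90)) = √(203050 + 90*91) = √(203050 + 8190) = √211240 = 2*√52810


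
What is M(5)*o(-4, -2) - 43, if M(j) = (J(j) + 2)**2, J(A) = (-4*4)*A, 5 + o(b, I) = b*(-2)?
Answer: 18209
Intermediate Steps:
o(b, I) = -5 - 2*b (o(b, I) = -5 + b*(-2) = -5 - 2*b)
J(A) = -16*A
M(j) = (2 - 16*j)**2 (M(j) = (-16*j + 2)**2 = (2 - 16*j)**2)
M(5)*o(-4, -2) - 43 = (4*(-1 + 8*5)**2)*(-5 - 2*(-4)) - 43 = (4*(-1 + 40)**2)*(-5 + 8) - 43 = (4*39**2)*3 - 43 = (4*1521)*3 - 43 = 6084*3 - 43 = 18252 - 43 = 18209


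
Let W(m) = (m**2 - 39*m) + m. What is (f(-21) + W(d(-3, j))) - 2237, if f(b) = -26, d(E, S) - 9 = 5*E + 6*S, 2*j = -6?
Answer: -775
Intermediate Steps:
j = -3 (j = (1/2)*(-6) = -3)
d(E, S) = 9 + 5*E + 6*S (d(E, S) = 9 + (5*E + 6*S) = 9 + 5*E + 6*S)
W(m) = m**2 - 38*m
(f(-21) + W(d(-3, j))) - 2237 = (-26 + (9 + 5*(-3) + 6*(-3))*(-38 + (9 + 5*(-3) + 6*(-3)))) - 2237 = (-26 + (9 - 15 - 18)*(-38 + (9 - 15 - 18))) - 2237 = (-26 - 24*(-38 - 24)) - 2237 = (-26 - 24*(-62)) - 2237 = (-26 + 1488) - 2237 = 1462 - 2237 = -775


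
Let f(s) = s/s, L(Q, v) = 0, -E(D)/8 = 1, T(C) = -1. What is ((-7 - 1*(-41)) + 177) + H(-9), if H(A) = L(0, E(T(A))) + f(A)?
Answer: 212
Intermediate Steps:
E(D) = -8 (E(D) = -8*1 = -8)
f(s) = 1
H(A) = 1 (H(A) = 0 + 1 = 1)
((-7 - 1*(-41)) + 177) + H(-9) = ((-7 - 1*(-41)) + 177) + 1 = ((-7 + 41) + 177) + 1 = (34 + 177) + 1 = 211 + 1 = 212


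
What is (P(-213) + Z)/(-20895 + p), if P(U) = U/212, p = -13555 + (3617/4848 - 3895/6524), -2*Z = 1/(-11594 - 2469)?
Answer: 845864409948/29004122166815201 ≈ 2.9164e-5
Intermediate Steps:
Z = 1/28126 (Z = -1/(2*(-11594 - 2469)) = -½/(-14063) = -½*(-1/14063) = 1/28126 ≈ 3.5554e-5)
p = -107179399253/7907088 (p = -13555 + (3617*(1/4848) - 3895*1/6524) = -13555 + (3617/4848 - 3895/6524) = -13555 + 1178587/7907088 = -107179399253/7907088 ≈ -13555.)
P(U) = U/212 (P(U) = U*(1/212) = U/212)
(P(-213) + Z)/(-20895 + p) = ((1/212)*(-213) + 1/28126)/(-20895 - 107179399253/7907088) = (-213/212 + 1/28126)/(-272398003013/7907088) = -2995313/2981356*(-7907088/272398003013) = 845864409948/29004122166815201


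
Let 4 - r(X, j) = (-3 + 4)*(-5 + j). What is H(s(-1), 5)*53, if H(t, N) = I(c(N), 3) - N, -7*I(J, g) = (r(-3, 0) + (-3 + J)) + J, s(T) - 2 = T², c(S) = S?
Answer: -2703/7 ≈ -386.14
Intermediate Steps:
r(X, j) = 9 - j (r(X, j) = 4 - (-3 + 4)*(-5 + j) = 4 - (-5 + j) = 4 + (5 - j) = 9 - j)
s(T) = 2 + T²
I(J, g) = -6/7 - 2*J/7 (I(J, g) = -(((9 - 1*0) + (-3 + J)) + J)/7 = -(((9 + 0) + (-3 + J)) + J)/7 = -((9 + (-3 + J)) + J)/7 = -((6 + J) + J)/7 = -(6 + 2*J)/7 = -6/7 - 2*J/7)
H(t, N) = -6/7 - 9*N/7 (H(t, N) = (-6/7 - 2*N/7) - N = -6/7 - 9*N/7)
H(s(-1), 5)*53 = (-6/7 - 9/7*5)*53 = (-6/7 - 45/7)*53 = -51/7*53 = -2703/7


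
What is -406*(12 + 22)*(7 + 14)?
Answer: -289884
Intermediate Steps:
-406*(12 + 22)*(7 + 14) = -13804*21 = -406*714 = -289884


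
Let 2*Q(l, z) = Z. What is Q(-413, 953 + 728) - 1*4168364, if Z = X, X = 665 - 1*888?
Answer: -8336951/2 ≈ -4.1685e+6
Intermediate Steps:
X = -223 (X = 665 - 888 = -223)
Z = -223
Q(l, z) = -223/2 (Q(l, z) = (½)*(-223) = -223/2)
Q(-413, 953 + 728) - 1*4168364 = -223/2 - 1*4168364 = -223/2 - 4168364 = -8336951/2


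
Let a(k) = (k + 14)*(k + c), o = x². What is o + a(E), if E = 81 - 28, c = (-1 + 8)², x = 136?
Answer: 25330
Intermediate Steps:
c = 49 (c = 7² = 49)
E = 53
o = 18496 (o = 136² = 18496)
a(k) = (14 + k)*(49 + k) (a(k) = (k + 14)*(k + 49) = (14 + k)*(49 + k))
o + a(E) = 18496 + (686 + 53² + 63*53) = 18496 + (686 + 2809 + 3339) = 18496 + 6834 = 25330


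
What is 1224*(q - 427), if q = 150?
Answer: -339048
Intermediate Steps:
1224*(q - 427) = 1224*(150 - 427) = 1224*(-277) = -339048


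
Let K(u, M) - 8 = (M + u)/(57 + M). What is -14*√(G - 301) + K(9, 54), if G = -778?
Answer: 317/37 - 14*I*√1079 ≈ 8.5676 - 459.87*I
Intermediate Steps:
K(u, M) = 8 + (M + u)/(57 + M)
-14*√(G - 301) + K(9, 54) = -14*√(-778 - 301) + (456 + 9 + 9*54)/(57 + 54) = -14*I*√1079 + (456 + 9 + 486)/111 = -14*I*√1079 + (1/111)*951 = -14*I*√1079 + 317/37 = 317/37 - 14*I*√1079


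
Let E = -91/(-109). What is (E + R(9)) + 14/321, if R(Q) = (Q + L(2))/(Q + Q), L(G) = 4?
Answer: 336041/209934 ≈ 1.6007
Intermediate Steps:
E = 91/109 (E = -91*(-1/109) = 91/109 ≈ 0.83486)
R(Q) = (4 + Q)/(2*Q) (R(Q) = (Q + 4)/(Q + Q) = (4 + Q)/((2*Q)) = (4 + Q)*(1/(2*Q)) = (4 + Q)/(2*Q))
(E + R(9)) + 14/321 = (91/109 + (½)*(4 + 9)/9) + 14/321 = (91/109 + (½)*(⅑)*13) + 14*(1/321) = (91/109 + 13/18) + 14/321 = 3055/1962 + 14/321 = 336041/209934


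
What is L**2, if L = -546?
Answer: 298116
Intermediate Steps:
L**2 = (-546)**2 = 298116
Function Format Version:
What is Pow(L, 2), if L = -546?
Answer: 298116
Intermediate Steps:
Pow(L, 2) = Pow(-546, 2) = 298116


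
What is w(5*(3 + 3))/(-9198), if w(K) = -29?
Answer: 29/9198 ≈ 0.0031529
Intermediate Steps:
w(5*(3 + 3))/(-9198) = -29/(-9198) = -29*(-1/9198) = 29/9198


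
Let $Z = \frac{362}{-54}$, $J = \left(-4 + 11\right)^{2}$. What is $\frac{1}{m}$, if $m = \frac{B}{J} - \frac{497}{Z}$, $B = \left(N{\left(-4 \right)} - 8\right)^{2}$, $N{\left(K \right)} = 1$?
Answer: $\frac{181}{13600} \approx 0.013309$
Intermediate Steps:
$J = 49$ ($J = 7^{2} = 49$)
$Z = - \frac{181}{27}$ ($Z = 362 \left(- \frac{1}{54}\right) = - \frac{181}{27} \approx -6.7037$)
$B = 49$ ($B = \left(1 - 8\right)^{2} = \left(-7\right)^{2} = 49$)
$m = \frac{13600}{181}$ ($m = \frac{49}{49} - \frac{497}{- \frac{181}{27}} = 49 \cdot \frac{1}{49} - - \frac{13419}{181} = 1 + \frac{13419}{181} = \frac{13600}{181} \approx 75.138$)
$\frac{1}{m} = \frac{1}{\frac{13600}{181}} = \frac{181}{13600}$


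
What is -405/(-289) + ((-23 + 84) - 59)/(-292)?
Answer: 58841/42194 ≈ 1.3945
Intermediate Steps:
-405/(-289) + ((-23 + 84) - 59)/(-292) = -405*(-1/289) + (61 - 59)*(-1/292) = 405/289 + 2*(-1/292) = 405/289 - 1/146 = 58841/42194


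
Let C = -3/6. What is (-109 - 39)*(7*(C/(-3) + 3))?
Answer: -9842/3 ≈ -3280.7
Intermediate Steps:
C = -½ (C = -3*⅙ = -½ ≈ -0.50000)
(-109 - 39)*(7*(C/(-3) + 3)) = (-109 - 39)*(7*(-½/(-3) + 3)) = -1036*(-½*(-⅓) + 3) = -1036*(⅙ + 3) = -1036*19/6 = -148*133/6 = -9842/3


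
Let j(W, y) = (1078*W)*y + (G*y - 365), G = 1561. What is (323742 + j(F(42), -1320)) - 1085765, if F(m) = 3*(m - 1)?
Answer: -177846988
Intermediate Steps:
F(m) = -3 + 3*m (F(m) = 3*(-1 + m) = -3 + 3*m)
j(W, y) = -365 + 1561*y + 1078*W*y (j(W, y) = (1078*W)*y + (1561*y - 365) = 1078*W*y + (-365 + 1561*y) = -365 + 1561*y + 1078*W*y)
(323742 + j(F(42), -1320)) - 1085765 = (323742 + (-365 + 1561*(-1320) + 1078*(-3 + 3*42)*(-1320))) - 1085765 = (323742 + (-365 - 2060520 + 1078*(-3 + 126)*(-1320))) - 1085765 = (323742 + (-365 - 2060520 + 1078*123*(-1320))) - 1085765 = (323742 + (-365 - 2060520 - 175024080)) - 1085765 = (323742 - 177084965) - 1085765 = -176761223 - 1085765 = -177846988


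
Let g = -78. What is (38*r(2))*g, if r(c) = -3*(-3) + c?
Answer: -32604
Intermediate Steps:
r(c) = 9 + c
(38*r(2))*g = (38*(9 + 2))*(-78) = (38*11)*(-78) = 418*(-78) = -32604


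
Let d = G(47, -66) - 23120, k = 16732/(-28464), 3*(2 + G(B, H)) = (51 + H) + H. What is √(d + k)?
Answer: I*√293059058793/3558 ≈ 152.15*I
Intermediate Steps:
G(B, H) = 15 + 2*H/3 (G(B, H) = -2 + ((51 + H) + H)/3 = -2 + (51 + 2*H)/3 = -2 + (17 + 2*H/3) = 15 + 2*H/3)
k = -4183/7116 (k = 16732*(-1/28464) = -4183/7116 ≈ -0.58783)
d = -23149 (d = (15 + (⅔)*(-66)) - 23120 = (15 - 44) - 23120 = -29 - 23120 = -23149)
√(d + k) = √(-23149 - 4183/7116) = √(-164732467/7116) = I*√293059058793/3558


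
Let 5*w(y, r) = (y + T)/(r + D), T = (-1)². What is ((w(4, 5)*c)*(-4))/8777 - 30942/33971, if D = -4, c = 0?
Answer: -30942/33971 ≈ -0.91084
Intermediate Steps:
T = 1
w(y, r) = (1 + y)/(5*(-4 + r)) (w(y, r) = ((y + 1)/(r - 4))/5 = ((1 + y)/(-4 + r))/5 = (1 + y)/(5*(-4 + r)))
((w(4, 5)*c)*(-4))/8777 - 30942/33971 = ((((1 + 4)/(5*(-4 + 5)))*0)*(-4))/8777 - 30942/33971 = ((((⅕)*5/1)*0)*(-4))*(1/8777) - 30942*1/33971 = ((((⅕)*1*5)*0)*(-4))*(1/8777) - 30942/33971 = ((1*0)*(-4))*(1/8777) - 30942/33971 = (0*(-4))*(1/8777) - 30942/33971 = 0*(1/8777) - 30942/33971 = 0 - 30942/33971 = -30942/33971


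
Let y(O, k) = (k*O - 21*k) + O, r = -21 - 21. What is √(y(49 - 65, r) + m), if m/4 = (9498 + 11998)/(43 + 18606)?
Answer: √536497154754/18649 ≈ 39.276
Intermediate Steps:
r = -42
y(O, k) = O - 21*k + O*k (y(O, k) = (O*k - 21*k) + O = (-21*k + O*k) + O = O - 21*k + O*k)
m = 85984/18649 (m = 4*((9498 + 11998)/(43 + 18606)) = 4*(21496/18649) = 85984/18649 ≈ 4.6106)
√(y(49 - 65, r) + m) = √(((49 - 65) - 21*(-42) + (49 - 65)*(-42)) + 85984/18649) = √((-16 + 882 - 16*(-42)) + 85984/18649) = √((-16 + 882 + 672) + 85984/18649) = √(1538 + 85984/18649) = √(28768146/18649) = √536497154754/18649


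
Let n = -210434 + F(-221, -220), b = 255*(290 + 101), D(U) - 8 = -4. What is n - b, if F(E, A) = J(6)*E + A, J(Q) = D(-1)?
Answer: -311243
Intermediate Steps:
D(U) = 4 (D(U) = 8 - 4 = 4)
J(Q) = 4
F(E, A) = A + 4*E (F(E, A) = 4*E + A = A + 4*E)
b = 99705 (b = 255*391 = 99705)
n = -211538 (n = -210434 + (-220 + 4*(-221)) = -210434 + (-220 - 884) = -210434 - 1104 = -211538)
n - b = -211538 - 1*99705 = -211538 - 99705 = -311243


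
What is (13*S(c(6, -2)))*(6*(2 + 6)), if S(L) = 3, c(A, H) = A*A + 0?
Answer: 1872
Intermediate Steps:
c(A, H) = A² (c(A, H) = A² + 0 = A²)
(13*S(c(6, -2)))*(6*(2 + 6)) = (13*3)*(6*(2 + 6)) = 39*(6*8) = 39*48 = 1872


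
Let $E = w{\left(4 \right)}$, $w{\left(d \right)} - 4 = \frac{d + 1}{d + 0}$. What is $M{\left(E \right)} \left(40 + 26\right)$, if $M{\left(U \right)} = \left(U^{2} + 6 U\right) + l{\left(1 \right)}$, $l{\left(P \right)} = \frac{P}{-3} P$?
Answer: $\frac{31009}{8} \approx 3876.1$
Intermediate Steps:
$w{\left(d \right)} = 4 + \frac{1 + d}{d}$ ($w{\left(d \right)} = 4 + \frac{d + 1}{d + 0} = 4 + \frac{1 + d}{d}$)
$l{\left(P \right)} = - \frac{P^{2}}{3}$ ($l{\left(P \right)} = P \left(- \frac{1}{3}\right) P = - \frac{P}{3} P = - \frac{P^{2}}{3}$)
$E = \frac{21}{4}$ ($E = 5 + \frac{1}{4} = \frac{21}{4} \approx 5.25$)
$M{\left(U \right)} = - \frac{1}{3} + U^{2} + 6 U$ ($M{\left(U \right)} = \left(U^{2} + 6 U\right) - \frac{1^{2}}{3} = \left(U^{2} + 6 U\right) - \frac{1}{3} = - \frac{1}{3} + U^{2} + 6 U$)
$M{\left(E \right)} \left(40 + 26\right) = \left(- \frac{1}{3} + \left(\frac{21}{4}\right)^{2} + 6 \cdot \frac{21}{4}\right) \left(40 + 26\right) = \left(- \frac{1}{3} + \frac{441}{16} + \frac{63}{2}\right) 66 = \frac{2819}{48} \cdot 66 = \frac{31009}{8}$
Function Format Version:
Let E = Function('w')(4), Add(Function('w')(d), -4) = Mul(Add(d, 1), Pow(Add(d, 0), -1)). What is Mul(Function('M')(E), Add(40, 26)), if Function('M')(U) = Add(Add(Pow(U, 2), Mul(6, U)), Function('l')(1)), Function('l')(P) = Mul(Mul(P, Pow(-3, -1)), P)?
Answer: Rational(31009, 8) ≈ 3876.1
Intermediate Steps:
Function('w')(d) = Add(4, Mul(Pow(d, -1), Add(1, d))) (Function('w')(d) = Add(4, Mul(Add(d, 1), Pow(Add(d, 0), -1))) = Add(4, Mul(Add(1, d), Pow(d, -1))) = Add(4, Mul(Pow(d, -1), Add(1, d))))
Function('l')(P) = Mul(Rational(-1, 3), Pow(P, 2)) (Function('l')(P) = Mul(Mul(P, Rational(-1, 3)), P) = Mul(Mul(Rational(-1, 3), P), P) = Mul(Rational(-1, 3), Pow(P, 2)))
E = Rational(21, 4) (E = Add(5, Pow(4, -1)) = Add(5, Rational(1, 4)) = Rational(21, 4) ≈ 5.2500)
Function('M')(U) = Add(Rational(-1, 3), Pow(U, 2), Mul(6, U)) (Function('M')(U) = Add(Add(Pow(U, 2), Mul(6, U)), Mul(Rational(-1, 3), Pow(1, 2))) = Add(Add(Pow(U, 2), Mul(6, U)), Mul(Rational(-1, 3), 1)) = Add(Add(Pow(U, 2), Mul(6, U)), Rational(-1, 3)) = Add(Rational(-1, 3), Pow(U, 2), Mul(6, U)))
Mul(Function('M')(E), Add(40, 26)) = Mul(Add(Rational(-1, 3), Pow(Rational(21, 4), 2), Mul(6, Rational(21, 4))), Add(40, 26)) = Mul(Add(Rational(-1, 3), Rational(441, 16), Rational(63, 2)), 66) = Mul(Rational(2819, 48), 66) = Rational(31009, 8)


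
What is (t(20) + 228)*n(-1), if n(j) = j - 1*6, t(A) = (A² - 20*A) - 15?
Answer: -1491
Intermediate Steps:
t(A) = -15 + A² - 20*A
n(j) = -6 + j (n(j) = j - 6 = -6 + j)
(t(20) + 228)*n(-1) = ((-15 + 20² - 20*20) + 228)*(-6 - 1) = ((-15 + 400 - 400) + 228)*(-7) = (-15 + 228)*(-7) = 213*(-7) = -1491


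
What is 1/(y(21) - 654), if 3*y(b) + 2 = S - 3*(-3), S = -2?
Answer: -3/1957 ≈ -0.0015330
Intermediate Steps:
y(b) = 5/3 (y(b) = -2/3 + (-2 - 3*(-3))/3 = -2/3 + (-2 + 9)/3 = -2/3 + (1/3)*7 = -2/3 + 7/3 = 5/3)
1/(y(21) - 654) = 1/(5/3 - 654) = 1/(-1957/3) = -3/1957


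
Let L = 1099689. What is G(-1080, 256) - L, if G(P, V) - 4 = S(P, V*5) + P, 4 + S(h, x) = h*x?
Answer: -2483169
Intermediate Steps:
S(h, x) = -4 + h*x
G(P, V) = P + 5*P*V (G(P, V) = 4 + ((-4 + P*(V*5)) + P) = 4 + ((-4 + P*(5*V)) + P) = 4 + ((-4 + 5*P*V) + P) = 4 + (-4 + P + 5*P*V) = P + 5*P*V)
G(-1080, 256) - L = -1080*(1 + 5*256) - 1*1099689 = -1080*(1 + 1280) - 1099689 = -1080*1281 - 1099689 = -1383480 - 1099689 = -2483169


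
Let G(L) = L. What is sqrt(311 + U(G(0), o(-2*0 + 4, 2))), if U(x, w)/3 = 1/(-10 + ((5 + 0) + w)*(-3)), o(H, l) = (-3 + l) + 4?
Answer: 31*sqrt(374)/34 ≈ 17.633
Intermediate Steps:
o(H, l) = 1 + l
U(x, w) = 3/(-25 - 3*w) (U(x, w) = 3/(-10 + ((5 + 0) + w)*(-3)) = 3/(-10 + (5 + w)*(-3)) = 3/(-10 + (-15 - 3*w)) = 3/(-25 - 3*w))
sqrt(311 + U(G(0), o(-2*0 + 4, 2))) = sqrt(311 - 3/(25 + 3*(1 + 2))) = sqrt(311 - 3/(25 + 3*3)) = sqrt(311 - 3/(25 + 9)) = sqrt(311 - 3/34) = sqrt(10571/34) = 31*sqrt(374)/34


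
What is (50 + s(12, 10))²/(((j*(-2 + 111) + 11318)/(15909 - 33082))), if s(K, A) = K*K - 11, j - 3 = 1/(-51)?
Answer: -29330436447/593786 ≈ -49396.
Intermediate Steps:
j = 152/51 (j = 3 + 1/(-51) = 3 - 1/51 = 152/51 ≈ 2.9804)
s(K, A) = -11 + K² (s(K, A) = K² - 11 = -11 + K²)
(50 + s(12, 10))²/(((j*(-2 + 111) + 11318)/(15909 - 33082))) = (50 + (-11 + 12²))²/(((152*(-2 + 111)/51 + 11318)/(15909 - 33082))) = (50 + (-11 + 144))²/((((152/51)*109 + 11318)/(-17173))) = (50 + 133)²/(((16568/51 + 11318)*(-1/17173))) = 183²/(((593786/51)*(-1/17173))) = 33489/(-593786/875823) = 33489*(-875823/593786) = -29330436447/593786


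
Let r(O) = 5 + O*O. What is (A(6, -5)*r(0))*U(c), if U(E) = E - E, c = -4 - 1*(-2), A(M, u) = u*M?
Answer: 0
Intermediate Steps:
r(O) = 5 + O**2
A(M, u) = M*u
c = -2 (c = -4 + 2 = -2)
U(E) = 0
(A(6, -5)*r(0))*U(c) = ((6*(-5))*(5 + 0**2))*0 = -30*(5 + 0)*0 = -30*5*0 = -150*0 = 0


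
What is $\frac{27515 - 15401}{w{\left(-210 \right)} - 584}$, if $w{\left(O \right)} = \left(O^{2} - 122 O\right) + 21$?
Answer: $\frac{12114}{69157} \approx 0.17517$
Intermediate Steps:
$w{\left(O \right)} = 21 + O^{2} - 122 O$
$\frac{27515 - 15401}{w{\left(-210 \right)} - 584} = \frac{27515 - 15401}{\left(21 + \left(-210\right)^{2} - -25620\right) - 584} = \frac{12114}{\left(21 + 44100 + 25620\right) - 584} = \frac{12114}{69741 - 584} = \frac{12114}{69157}$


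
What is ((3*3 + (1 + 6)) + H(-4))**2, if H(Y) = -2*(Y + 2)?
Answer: 400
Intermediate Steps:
H(Y) = -4 - 2*Y (H(Y) = -2*(2 + Y) = -4 - 2*Y)
((3*3 + (1 + 6)) + H(-4))**2 = ((3*3 + (1 + 6)) + (-4 - 2*(-4)))**2 = ((9 + 7) + (-4 + 8))**2 = (16 + 4)**2 = 20**2 = 400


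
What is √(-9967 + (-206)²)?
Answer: √32469 ≈ 180.19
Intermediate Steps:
√(-9967 + (-206)²) = √(-9967 + 42436) = √32469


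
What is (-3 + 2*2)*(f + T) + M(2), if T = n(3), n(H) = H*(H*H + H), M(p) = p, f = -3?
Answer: 35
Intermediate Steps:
n(H) = H*(H + H²) (n(H) = H*(H² + H) = H*(H + H²))
T = 36 (T = 3²*(1 + 3) = 9*4 = 36)
(-3 + 2*2)*(f + T) + M(2) = (-3 + 2*2)*(-3 + 36) + 2 = (-3 + 4)*33 + 2 = 1*33 + 2 = 33 + 2 = 35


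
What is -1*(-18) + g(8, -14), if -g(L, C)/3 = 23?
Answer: -51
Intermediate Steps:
g(L, C) = -69 (g(L, C) = -3*23 = -69)
-1*(-18) + g(8, -14) = -1*(-18) - 69 = 18 - 69 = -51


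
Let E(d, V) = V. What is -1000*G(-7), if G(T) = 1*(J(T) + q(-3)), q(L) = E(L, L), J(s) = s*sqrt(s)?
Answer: 3000 + 7000*I*sqrt(7) ≈ 3000.0 + 18520.0*I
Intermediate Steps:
J(s) = s**(3/2)
q(L) = L
G(T) = -3 + T**(3/2) (G(T) = 1*(T**(3/2) - 3) = 1*(-3 + T**(3/2)) = -3 + T**(3/2))
-1000*G(-7) = -1000*(-3 + (-7)**(3/2)) = -1000*(-3 - 7*I*sqrt(7)) = 3000 + 7000*I*sqrt(7)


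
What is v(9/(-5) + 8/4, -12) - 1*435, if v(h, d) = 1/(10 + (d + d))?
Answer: -6091/14 ≈ -435.07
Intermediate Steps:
v(h, d) = 1/(10 + 2*d)
v(9/(-5) + 8/4, -12) - 1*435 = 1/(2*(5 - 12)) - 1*435 = (1/2)/(-7) - 435 = (1/2)*(-1/7) - 435 = -1/14 - 435 = -6091/14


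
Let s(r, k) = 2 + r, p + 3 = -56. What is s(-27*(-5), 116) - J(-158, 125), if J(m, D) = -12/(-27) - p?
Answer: 698/9 ≈ 77.556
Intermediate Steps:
p = -59 (p = -3 - 56 = -59)
J(m, D) = 535/9 (J(m, D) = -12/(-27) - 1*(-59) = -12*(-1/27) + 59 = 4/9 + 59 = 535/9)
s(-27*(-5), 116) - J(-158, 125) = (2 - 27*(-5)) - 1*535/9 = (2 + 135) - 535/9 = 137 - 535/9 = 698/9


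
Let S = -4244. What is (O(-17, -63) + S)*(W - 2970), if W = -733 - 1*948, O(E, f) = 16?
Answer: 19664428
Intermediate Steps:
W = -1681 (W = -733 - 948 = -1681)
(O(-17, -63) + S)*(W - 2970) = (16 - 4244)*(-1681 - 2970) = -4228*(-4651) = 19664428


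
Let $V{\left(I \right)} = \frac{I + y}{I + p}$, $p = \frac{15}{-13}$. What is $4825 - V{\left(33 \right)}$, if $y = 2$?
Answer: $\frac{1997095}{414} \approx 4823.9$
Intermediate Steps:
$p = - \frac{15}{13}$ ($p = 15 \left(- \frac{1}{13}\right) = - \frac{15}{13} \approx -1.1538$)
$V{\left(I \right)} = \frac{2 + I}{- \frac{15}{13} + I}$ ($V{\left(I \right)} = \frac{I + 2}{I - \frac{15}{13}} = \frac{2 + I}{- \frac{15}{13} + I}$)
$4825 - V{\left(33 \right)} = 4825 - \frac{13 \left(2 + 33\right)}{-15 + 13 \cdot 33} = 4825 - 13 \frac{1}{-15 + 429} \cdot 35 = 4825 - 13 \cdot \frac{1}{414} \cdot 35 = 4825 - \frac{455}{414} = \frac{1997095}{414}$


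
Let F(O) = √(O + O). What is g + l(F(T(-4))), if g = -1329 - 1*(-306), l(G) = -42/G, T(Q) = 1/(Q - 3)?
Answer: -1023 + 21*I*√14 ≈ -1023.0 + 78.575*I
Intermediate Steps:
T(Q) = 1/(-3 + Q)
F(O) = √2*√O (F(O) = √(2*O) = √2*√O)
g = -1023 (g = -1329 + 306 = -1023)
g + l(F(T(-4))) = -1023 - 42*(-I*√14/2) = -1023 - (-21)*I*√14 = -1023 + 21*I*√14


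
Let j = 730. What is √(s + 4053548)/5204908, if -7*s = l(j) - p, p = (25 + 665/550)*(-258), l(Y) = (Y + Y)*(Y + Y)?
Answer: √555557338105/2003889580 ≈ 0.00037196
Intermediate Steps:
l(Y) = 4*Y² (l(Y) = (2*Y)*(2*Y) = 4*Y²)
p = -371907/55 (p = (25 + 665*(1/550))*(-258) = (25 + 133/110)*(-258) = (2883/110)*(-258) = -371907/55 ≈ -6761.9)
s = -117609907/385 (s = -(4*730² - 1*(-371907/55))/7 = -(4*532900 + 371907/55)/7 = -(2131600 + 371907/55)/7 = -⅐*117609907/55 = -117609907/385 ≈ -3.0548e+5)
√(s + 4053548)/5204908 = √(-117609907/385 + 4053548)/5204908 = √(1443006073/385)*(1/5204908) = (√555557338105/385)*(1/5204908) = √555557338105/2003889580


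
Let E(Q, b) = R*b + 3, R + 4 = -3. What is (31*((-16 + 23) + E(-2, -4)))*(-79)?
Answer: -93062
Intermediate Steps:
R = -7 (R = -4 - 3 = -7)
E(Q, b) = 3 - 7*b (E(Q, b) = -7*b + 3 = 3 - 7*b)
(31*((-16 + 23) + E(-2, -4)))*(-79) = (31*((-16 + 23) + (3 - 7*(-4))))*(-79) = (31*(7 + (3 + 28)))*(-79) = (31*(7 + 31))*(-79) = (31*38)*(-79) = 1178*(-79) = -93062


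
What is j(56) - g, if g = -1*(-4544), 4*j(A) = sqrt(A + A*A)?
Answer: -4544 + sqrt(798)/2 ≈ -4529.9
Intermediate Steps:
j(A) = sqrt(A + A**2)/4 (j(A) = sqrt(A + A*A)/4 = sqrt(A + A**2)/4)
g = 4544
j(56) - g = sqrt(56*(1 + 56))/4 - 1*4544 = sqrt(56*57)/4 - 4544 = sqrt(3192)/4 - 4544 = (2*sqrt(798))/4 - 4544 = sqrt(798)/2 - 4544 = -4544 + sqrt(798)/2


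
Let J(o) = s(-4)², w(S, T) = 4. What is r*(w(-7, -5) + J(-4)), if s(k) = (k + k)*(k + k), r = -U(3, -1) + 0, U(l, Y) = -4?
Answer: 16400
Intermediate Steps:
r = 4 (r = -1*(-4) + 0 = 4 + 0 = 4)
s(k) = 4*k² (s(k) = (2*k)*(2*k) = 4*k²)
J(o) = 4096 (J(o) = (4*(-4)²)² = (4*16)² = 64² = 4096)
r*(w(-7, -5) + J(-4)) = 4*(4 + 4096) = 4*4100 = 16400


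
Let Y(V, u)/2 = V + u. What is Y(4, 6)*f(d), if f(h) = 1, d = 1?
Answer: 20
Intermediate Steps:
Y(V, u) = 2*V + 2*u (Y(V, u) = 2*(V + u) = 2*V + 2*u)
Y(4, 6)*f(d) = (2*4 + 2*6)*1 = (8 + 12)*1 = 20*1 = 20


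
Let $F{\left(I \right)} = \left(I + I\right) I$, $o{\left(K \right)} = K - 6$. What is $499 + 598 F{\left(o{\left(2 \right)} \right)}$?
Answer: $19635$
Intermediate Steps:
$o{\left(K \right)} = -6 + K$ ($o{\left(K \right)} = K - 6 = -6 + K$)
$F{\left(I \right)} = 2 I^{2}$ ($F{\left(I \right)} = 2 I I = 2 I^{2}$)
$499 + 598 F{\left(o{\left(2 \right)} \right)} = 499 + 598 \cdot 2 \left(-6 + 2\right)^{2} = 499 + 598 \cdot 2 \left(-4\right)^{2} = 499 + 598 \cdot 2 \cdot 16 = 499 + 598 \cdot 32 = 499 + 19136 = 19635$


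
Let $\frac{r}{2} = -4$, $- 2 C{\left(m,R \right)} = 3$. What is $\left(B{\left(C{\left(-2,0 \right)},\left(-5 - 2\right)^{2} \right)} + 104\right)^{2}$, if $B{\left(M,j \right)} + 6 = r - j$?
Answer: $1681$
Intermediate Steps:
$C{\left(m,R \right)} = - \frac{3}{2}$ ($C{\left(m,R \right)} = \left(- \frac{1}{2}\right) 3 = - \frac{3}{2}$)
$r = -8$ ($r = 2 \left(-4\right) = -8$)
$B{\left(M,j \right)} = -14 - j$ ($B{\left(M,j \right)} = -6 - \left(8 + j\right) = -14 - j$)
$\left(B{\left(C{\left(-2,0 \right)},\left(-5 - 2\right)^{2} \right)} + 104\right)^{2} = \left(\left(-14 - \left(-5 - 2\right)^{2}\right) + 104\right)^{2} = \left(\left(-14 - \left(-7\right)^{2}\right) + 104\right)^{2} = \left(\left(-14 - 49\right) + 104\right)^{2} = \left(-63 + 104\right)^{2} = 41^{2} = 1681$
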